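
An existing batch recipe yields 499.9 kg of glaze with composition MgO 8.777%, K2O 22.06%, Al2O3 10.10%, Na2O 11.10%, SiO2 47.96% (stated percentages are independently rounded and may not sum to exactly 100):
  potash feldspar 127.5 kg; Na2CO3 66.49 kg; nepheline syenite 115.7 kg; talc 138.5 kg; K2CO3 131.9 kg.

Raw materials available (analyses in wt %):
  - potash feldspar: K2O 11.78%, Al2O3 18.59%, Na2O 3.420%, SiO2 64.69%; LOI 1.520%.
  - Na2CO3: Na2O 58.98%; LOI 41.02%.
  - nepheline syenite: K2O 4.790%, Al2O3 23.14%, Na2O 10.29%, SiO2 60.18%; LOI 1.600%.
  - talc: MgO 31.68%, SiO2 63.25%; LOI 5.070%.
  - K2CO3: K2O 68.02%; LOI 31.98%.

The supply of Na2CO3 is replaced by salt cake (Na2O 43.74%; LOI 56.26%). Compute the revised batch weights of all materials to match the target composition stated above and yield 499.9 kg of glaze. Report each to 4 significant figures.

Each numeric step keeps full float precision in every operation — rounding to 4 significant figures applies to every in-between result as shown; exactly one rounding is applied to every reported figure; the derived quantities, which include glass mass, totals, the yield, ignition loss, the five compositions, are computed in exact precision, precisely as stated by question or answer, from the weighed amounts on 499.9 kg of glass.
Target masses of each oxide per 499.9 kg glaze:
  MgO: 8.777% × 499.9 = 43.88 kg
  K2O: 22.06% × 499.9 = 110.3 kg
  Al2O3: 10.10% × 499.9 = 50.49 kg
  Na2O: 11.10% × 499.9 = 55.49 kg
  SiO2: 47.96% × 499.9 = 239.8 kg
Checking each oxide sum given the weights on record, for the quoted basis mass (summed amounts equal target values within answer rounding):
  MgO: 138.5·0.3168 = 43.88 kg (target 43.88 kg)
  K2O: 127.5·0.1178 + 115.7·0.04790 + 131.9·0.6802 = 110.3 kg (target 110.3 kg)
  Al2O3: 127.5·0.1859 + 115.7·0.2314 = 50.48 kg (target 50.49 kg)
  Na2O: 127.5·0.03420 + 89.66·0.4374 + 115.7·0.1029 = 55.48 kg (target 55.49 kg)
  SiO2: 127.5·0.6469 + 115.7·0.6018 + 138.5·0.6325 = 239.7 kg (target 239.8 kg)
Glass-mass closure: batch Σ − ignition loss = 499.8 kg (summing oxide targets gives 499.9 kg; stated basis 499.9 kg — a pure rounding effect).
Total batch = Σ batch = 603.3 kg; LOI removed, Σ of batch·LOI: 103.4 kg; as yield: glass ÷ batch → 82.85%.

Revised batch per 499.9 kg glaze:
  potash feldspar: 127.5 kg
  salt cake: 89.66 kg
  nepheline syenite: 115.7 kg
  talc: 138.5 kg
  K2CO3: 131.9 kg
Total batch = 603.3 kg; LOI loss = 103.4 kg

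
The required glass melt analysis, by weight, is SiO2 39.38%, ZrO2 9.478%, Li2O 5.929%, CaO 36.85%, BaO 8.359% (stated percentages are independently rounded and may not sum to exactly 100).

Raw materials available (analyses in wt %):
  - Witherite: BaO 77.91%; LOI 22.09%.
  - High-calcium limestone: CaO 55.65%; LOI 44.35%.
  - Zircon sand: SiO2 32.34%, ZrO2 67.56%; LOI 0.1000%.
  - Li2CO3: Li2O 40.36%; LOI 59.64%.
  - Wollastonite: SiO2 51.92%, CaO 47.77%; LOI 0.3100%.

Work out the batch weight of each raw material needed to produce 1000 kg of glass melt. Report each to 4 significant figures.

Working values are shown (rounded to four significant figures) alongside each step. The working math maintains exact precision from first step to last. Every reported result takes exactly one rounding — derived quantities, which include totals, net glass mass, ignition loss, the five compositions, yield, are computed at exact precision, as given in either problem or answer, from the weighed amounts per 1000 kg of glass.
The oxide mass targets at 1000 kg glass melt:
  SiO2: 39.38% × 1000 = 393.8 kg
  ZrO2: 9.478% × 1000 = 94.78 kg
  Li2O: 5.929% × 1000 = 59.29 kg
  CaO: 36.85% × 1000 = 368.5 kg
  BaO: 8.359% × 1000 = 83.59 kg
Mass-balance tally per oxide working from each reported weight, against the basis in use (each sum matches its target mass modulo rounding of the values):
  SiO2: 140.3·0.3234 + 671.1·0.5192 = 393.8 kg (target 393.8 kg)
  ZrO2: 140.3·0.6756 = 94.79 kg (target 94.78 kg)
  Li2O: 146.9·0.4036 = 59.29 kg (target 59.29 kg)
  CaO: 86.11·0.5565 + 671.1·0.4777 = 368.5 kg (target 368.5 kg)
  BaO: 107.3·0.7791 = 83.60 kg (target 83.59 kg)
Mass balance on the glass: batch total minus LOI = 1000 kg (per-oxide target masses sum to 1000 kg; against the stated basis, 1000 kg — deltas are rounding alone).
Total batch = Σ batch = 1152 kg; the LOI term Σ batch·LOI equals 151.7 kg; as yield: glass ÷ batch → 86.83%.

Batch per 1000 kg glass melt:
  Witherite: 107.3 kg
  High-calcium limestone: 86.11 kg
  Zircon sand: 140.3 kg
  Li2CO3: 146.9 kg
  Wollastonite: 671.1 kg
Total batch = 1152 kg; LOI loss = 151.7 kg; yield = 86.83%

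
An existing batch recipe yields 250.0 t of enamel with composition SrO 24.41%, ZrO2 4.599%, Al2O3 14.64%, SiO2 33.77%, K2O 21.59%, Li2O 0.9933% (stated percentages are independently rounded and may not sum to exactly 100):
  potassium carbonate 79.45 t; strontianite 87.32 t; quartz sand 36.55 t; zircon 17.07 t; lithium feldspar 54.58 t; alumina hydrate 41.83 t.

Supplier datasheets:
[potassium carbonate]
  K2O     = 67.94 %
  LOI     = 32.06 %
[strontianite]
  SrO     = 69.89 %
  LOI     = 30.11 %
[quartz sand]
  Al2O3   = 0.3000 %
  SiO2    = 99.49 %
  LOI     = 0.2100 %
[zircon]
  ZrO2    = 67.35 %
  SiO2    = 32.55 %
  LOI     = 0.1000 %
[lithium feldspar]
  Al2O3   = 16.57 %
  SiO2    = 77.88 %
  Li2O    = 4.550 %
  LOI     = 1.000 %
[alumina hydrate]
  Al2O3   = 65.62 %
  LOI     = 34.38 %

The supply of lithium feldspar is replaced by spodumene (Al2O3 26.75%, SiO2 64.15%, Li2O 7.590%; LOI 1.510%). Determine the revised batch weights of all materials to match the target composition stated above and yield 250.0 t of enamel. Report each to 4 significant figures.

Rounding to four significant digits applies to every intermediate as printed. The whole derivation maintains full precision from start to finish. Every reported result is rounded a single time. Derived quantities, which include glass mass, totals, LOI, the six compositions, yield, are computed at exact precision, precisely as stated by problem or answer, using the weight values at 250.0 t of glass.
Per-oxide target masses for 250.0 t enamel:
  SrO: 24.41% × 250.0 = 61.02 t
  ZrO2: 4.599% × 250.0 = 11.50 t
  Al2O3: 14.64% × 250.0 = 36.60 t
  SiO2: 33.77% × 250.0 = 84.42 t
  K2O: 21.59% × 250.0 = 53.98 t
  Li2O: 0.9933% × 250.0 = 2.483 t
A balance pass over the oxides, on the weights just shown, at the basis given (sums match the target masses within answer rounding):
  SrO: 87.32·0.6989 = 61.03 t (target 61.02 t)
  ZrO2: 17.07·0.6735 = 11.50 t (target 11.50 t)
  Al2O3: 58.18·0.003000 + 32.72·0.2675 + 42.17·0.6562 = 36.60 t (target 36.60 t)
  SiO2: 58.18·0.9949 + 17.07·0.3255 + 32.72·0.6415 = 84.43 t (target 84.42 t)
  K2O: 79.45·0.6794 = 53.98 t (target 53.98 t)
  Li2O: 32.72·0.07590 = 2.483 t (target 2.483 t)
Consistency of the glass mass: Σ batch − LOI loss = 250.0 t (per-oxide target masses sum to 250.0 t; basis as stated: 250.0 t — deltas are rounding alone).
Batch total: Σ batch = 316.9 t; LOI removed, Σ of batch·LOI: 66.90 t; yield: glass divided by total = 78.89%.

Revised batch per 250.0 t enamel:
  potassium carbonate: 79.45 t
  strontianite: 87.32 t
  quartz sand: 58.18 t
  zircon: 17.07 t
  spodumene: 32.72 t
  alumina hydrate: 42.17 t
Total batch = 316.9 t; LOI loss = 66.90 t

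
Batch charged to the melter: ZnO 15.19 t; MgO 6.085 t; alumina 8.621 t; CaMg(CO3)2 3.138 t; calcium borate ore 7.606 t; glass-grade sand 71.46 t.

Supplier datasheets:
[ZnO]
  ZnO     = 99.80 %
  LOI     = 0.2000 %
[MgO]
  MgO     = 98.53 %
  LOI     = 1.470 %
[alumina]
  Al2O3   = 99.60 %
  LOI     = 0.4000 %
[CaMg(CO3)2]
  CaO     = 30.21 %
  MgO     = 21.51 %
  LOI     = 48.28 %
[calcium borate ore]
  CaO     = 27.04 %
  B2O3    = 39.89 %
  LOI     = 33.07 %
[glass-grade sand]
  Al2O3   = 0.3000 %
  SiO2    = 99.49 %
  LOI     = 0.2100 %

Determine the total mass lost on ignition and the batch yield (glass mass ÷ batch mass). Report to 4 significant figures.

LOI loss = 4.335 t; glass = 107.8 t; yield = 96.13%

All arithmetic maintains full float precision through every step. Values along the way are displayed (rounded to four significant digits) across the worked steps. Exactly one rounding lands on each reported value; derived quantities are computed using the weight values for 107.8 t of glass in full float precision (the totals, net glass mass, yield, LOI, six oxide percentages) precisely as stated by either problem or answer.
Material-by-material LOI:
  ZnO: 15.19 × 0.002000 = 0.03038 t
  MgO: 6.085 × 0.01470 = 0.08945 t
  alumina: 8.621 × 0.004000 = 0.03448 t
  CaMg(CO3)2: 3.138 × 0.4828 = 1.515 t
  calcium borate ore: 7.606 × 0.3307 = 2.515 t
  glass-grade sand: 71.46 × 0.002100 = 0.1501 t
Total LOI = 4.335 t
Glass = batch − LOI = 112.1 − 4.335 = 107.8 t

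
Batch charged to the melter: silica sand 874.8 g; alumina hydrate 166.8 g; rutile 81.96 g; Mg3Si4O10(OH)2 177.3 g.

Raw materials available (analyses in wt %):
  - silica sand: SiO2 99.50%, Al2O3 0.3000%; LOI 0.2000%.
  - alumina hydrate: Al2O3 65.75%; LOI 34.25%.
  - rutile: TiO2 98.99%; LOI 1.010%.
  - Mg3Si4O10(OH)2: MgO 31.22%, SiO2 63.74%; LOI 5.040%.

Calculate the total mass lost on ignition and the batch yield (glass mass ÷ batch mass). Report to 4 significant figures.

All internal work holds full float precision through every step. The intermediate values appear (rounded to 4 significant figures) in the working. Each reported result is rounded exactly once — derived quantities, including net glass mass, the yield, totals, the four compositions, ignition loss, are recomputed from the weighed amounts per 1232 g of glass in full precision as quoted within either problem or answer.
Material-by-material LOI:
  silica sand: 874.8 × 0.002000 = 1.750 g
  alumina hydrate: 166.8 × 0.3425 = 57.13 g
  rutile: 81.96 × 0.01010 = 0.8278 g
  Mg3Si4O10(OH)2: 177.3 × 0.05040 = 8.936 g
Total LOI = 68.64 g
Glass = batch − LOI = 1301 − 68.64 = 1232 g

LOI loss = 68.64 g; glass = 1232 g; yield = 94.72%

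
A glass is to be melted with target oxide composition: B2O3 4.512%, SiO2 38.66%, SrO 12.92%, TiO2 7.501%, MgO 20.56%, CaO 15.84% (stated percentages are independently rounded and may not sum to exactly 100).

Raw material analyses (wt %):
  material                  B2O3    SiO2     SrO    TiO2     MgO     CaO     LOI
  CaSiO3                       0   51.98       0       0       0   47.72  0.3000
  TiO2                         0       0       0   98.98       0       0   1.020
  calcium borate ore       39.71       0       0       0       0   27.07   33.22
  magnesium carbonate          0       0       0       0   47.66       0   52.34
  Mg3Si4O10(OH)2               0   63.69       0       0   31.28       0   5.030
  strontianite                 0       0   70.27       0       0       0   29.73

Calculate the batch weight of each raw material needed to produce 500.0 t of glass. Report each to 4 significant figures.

Batch per 500.0 t glass:
  CaSiO3: 133.7 t
  TiO2: 37.89 t
  calcium borate ore: 56.81 t
  magnesium carbonate: 88.14 t
  Mg3Si4O10(OH)2: 194.4 t
  strontianite: 91.93 t
Total batch = 602.9 t; LOI loss = 102.9 t; yield = 82.93%

Rounding to four significant figures applies to every mid-chain value as printed. Every computation holds exact precision from first step to last; exactly one rounding lands on each reported value. Derived quantities are computed from the weighed amounts for 500.0 t of glass in full precision (the totals, the six compositions, LOI, net glass mass, yield) precisely as stated by the question or the answer.
Per-oxide target masses for 500.0 t glass:
  B2O3: 4.512% × 500.0 = 22.56 t
  SiO2: 38.66% × 500.0 = 193.3 t
  SrO: 12.92% × 500.0 = 64.60 t
  TiO2: 7.501% × 500.0 = 37.51 t
  MgO: 20.56% × 500.0 = 102.8 t
  CaO: 15.84% × 500.0 = 79.20 t
Verifying the oxide balance per the reported batch figures, relative to the basis at hand (each sum matches its target mass modulo rounding of the values):
  B2O3: 56.81·0.3971 = 22.56 t (target 22.56 t)
  SiO2: 133.7·0.5198 + 194.4·0.6369 = 193.3 t (target 193.3 t)
  SrO: 91.93·0.7027 = 64.60 t (target 64.60 t)
  TiO2: 37.89·0.9898 = 37.50 t (target 37.51 t)
  MgO: 88.14·0.4766 + 194.4·0.3128 = 102.8 t (target 102.8 t)
  CaO: 133.7·0.4772 + 56.81·0.2707 = 79.18 t (target 79.20 t)
Glass-mass closure: total charge less LOI = 500.0 t (the Σ of target masses is 500.0 t; against the stated basis, 500.0 t — deltas are rounding alone).
Batch grand total — Σ batch = 602.9 t; Σ batch·LOI gives LOI loss = 102.9 t; yield, glass over the total, = 82.93%.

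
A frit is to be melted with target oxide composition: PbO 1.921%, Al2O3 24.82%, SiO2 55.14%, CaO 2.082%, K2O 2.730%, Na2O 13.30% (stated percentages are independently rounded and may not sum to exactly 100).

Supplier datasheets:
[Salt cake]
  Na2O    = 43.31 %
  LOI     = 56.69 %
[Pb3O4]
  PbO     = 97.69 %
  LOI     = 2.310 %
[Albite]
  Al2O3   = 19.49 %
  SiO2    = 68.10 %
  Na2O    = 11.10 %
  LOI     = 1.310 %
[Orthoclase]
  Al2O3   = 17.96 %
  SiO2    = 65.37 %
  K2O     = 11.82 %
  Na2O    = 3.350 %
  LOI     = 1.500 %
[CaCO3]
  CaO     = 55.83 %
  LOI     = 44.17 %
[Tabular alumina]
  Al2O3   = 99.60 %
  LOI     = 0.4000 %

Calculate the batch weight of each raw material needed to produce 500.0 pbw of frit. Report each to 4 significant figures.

Batch per 500.0 pbw frit:
  Salt cake: 69.26 pbw
  Pb3O4: 9.832 pbw
  Albite: 294.0 pbw
  Orthoclase: 115.5 pbw
  CaCO3: 18.65 pbw
  Tabular alumina: 46.25 pbw
Total batch = 553.5 pbw; LOI loss = 53.50 pbw; yield = 90.33%

In-progress results are shown, rounded to 4 significant figures, in the working; the working math maintains exact precision all the way through. Exactly one rounding is applied to every reported figure; the derived quantities are carried from the batch weights per 500.0 pbw of glass at full precision (the six compositions, net glass mass, yield, ignition loss, the totals), as written in problem or answer.
Oxide-by-oxide targets in 500.0 pbw frit:
  PbO: 1.921% × 500.0 = 9.605 pbw
  Al2O3: 24.82% × 500.0 = 124.1 pbw
  SiO2: 55.14% × 500.0 = 275.7 pbw
  CaO: 2.082% × 500.0 = 10.41 pbw
  K2O: 2.730% × 500.0 = 13.65 pbw
  Na2O: 13.30% × 500.0 = 66.50 pbw
A balance pass over the oxides, using the reported weights, versus the basis set out (every target is met by its sum once rounding is allowed for):
  PbO: 9.832·0.9769 = 9.605 pbw (target 9.605 pbw)
  Al2O3: 294.0·0.1949 + 115.5·0.1796 + 46.25·0.9960 = 124.1 pbw (target 124.1 pbw)
  SiO2: 294.0·0.6810 + 115.5·0.6537 = 275.7 pbw (target 275.7 pbw)
  CaO: 18.65·0.5583 = 10.41 pbw (target 10.41 pbw)
  K2O: 115.5·0.1182 = 13.65 pbw (target 13.65 pbw)
  Na2O: 69.26·0.4331 + 294.0·0.1110 + 115.5·0.03350 = 66.50 pbw (target 66.50 pbw)
Glass-mass bookkeeping: batch total minus LOI = 500.0 pbw (the targets, summed, come to 500.0 pbw; stated basis 500.0 pbw — differing by rounding only).
Summing the batch: Σ batch = 553.5 pbw; the LOI term Σ batch·LOI equals 53.50 pbw; yield, glass over the total, = 90.33%.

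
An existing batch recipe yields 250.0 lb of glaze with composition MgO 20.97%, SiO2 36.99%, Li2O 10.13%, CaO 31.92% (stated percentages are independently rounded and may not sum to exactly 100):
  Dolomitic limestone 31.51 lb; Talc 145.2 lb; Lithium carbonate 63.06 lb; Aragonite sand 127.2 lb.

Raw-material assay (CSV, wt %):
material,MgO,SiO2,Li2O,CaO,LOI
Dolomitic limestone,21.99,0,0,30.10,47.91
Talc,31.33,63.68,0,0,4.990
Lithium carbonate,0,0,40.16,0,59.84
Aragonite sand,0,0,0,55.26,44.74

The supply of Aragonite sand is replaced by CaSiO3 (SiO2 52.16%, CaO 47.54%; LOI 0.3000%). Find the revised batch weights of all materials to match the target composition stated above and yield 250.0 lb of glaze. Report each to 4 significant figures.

Revised batch per 250.0 lb glaze:
  Dolomitic limestone: 130.8 lb
  Talc: 75.55 lb
  Lithium carbonate: 63.06 lb
  CaSiO3: 85.06 lb
Total batch = 354.5 lb; LOI loss = 104.4 lb

Mid-chain values are rounded to 4 significant figures when quoted. Each numeric step maintains full float precision from start to finish; a single rounding produces each reported number; all derived quantities are carried from the weighed amounts per 250.0 lb of glass in full precision (ignition loss, the four compositions, glass mass, the yield, totals) precisely as stated by either problem or answer.
Target oxide masses per 250.0 lb glaze:
  MgO: 20.97% × 250.0 = 52.42 lb
  SiO2: 36.99% × 250.0 = 92.48 lb
  Li2O: 10.13% × 250.0 = 25.32 lb
  CaO: 31.92% × 250.0 = 79.80 lb
Mass-balance tally per oxide applying the batch weights above, for the quoted basis mass (every target is met by its sum exact up to rounding of places):
  MgO: 130.8·0.2199 + 75.55·0.3133 = 52.43 lb (target 52.42 lb)
  SiO2: 75.55·0.6368 + 85.06·0.5216 = 92.48 lb (target 92.48 lb)
  Li2O: 63.06·0.4016 = 25.32 lb (target 25.32 lb)
  CaO: 130.8·0.3010 + 85.06·0.4754 = 79.81 lb (target 79.80 lb)
Glass mass check: net batch after ignition = 250.0 lb (the Σ of target masses is 250.0 lb; versus the stated basis of 250.0 lb — differing by rounding only).
Whole-batch sum: Σ batch = 354.5 lb; the LOI term Σ batch·LOI equals 104.4 lb; as yield: glass ÷ batch → 70.54%.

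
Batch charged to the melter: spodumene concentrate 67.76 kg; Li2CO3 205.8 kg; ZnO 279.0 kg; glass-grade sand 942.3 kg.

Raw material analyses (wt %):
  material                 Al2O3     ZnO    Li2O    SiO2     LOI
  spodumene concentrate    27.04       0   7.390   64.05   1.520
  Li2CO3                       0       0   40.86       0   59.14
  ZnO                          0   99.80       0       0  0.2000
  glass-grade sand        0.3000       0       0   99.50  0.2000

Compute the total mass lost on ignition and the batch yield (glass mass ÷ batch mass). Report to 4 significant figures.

Values along the way appear, with 4-significant-digit rounding, on the page. The working math maintains exact precision at all times — a single rounding completes every reported number — derived quantities (the yield, net glass mass, totals, ignition loss, four oxide percentages) are re-derived in full precision from the weighed amounts for 1370 kg of glass exactly as printed in problem or answer.
Loss on ignition, line by line:
  spodumene concentrate: 67.76 × 0.01520 = 1.030 kg
  Li2CO3: 205.8 × 0.5914 = 121.7 kg
  ZnO: 279.0 × 0.002000 = 0.5580 kg
  glass-grade sand: 942.3 × 0.002000 = 1.885 kg
Total LOI = 125.2 kg
Glass = batch − LOI = 1495 − 125.2 = 1370 kg

LOI loss = 125.2 kg; glass = 1370 kg; yield = 91.63%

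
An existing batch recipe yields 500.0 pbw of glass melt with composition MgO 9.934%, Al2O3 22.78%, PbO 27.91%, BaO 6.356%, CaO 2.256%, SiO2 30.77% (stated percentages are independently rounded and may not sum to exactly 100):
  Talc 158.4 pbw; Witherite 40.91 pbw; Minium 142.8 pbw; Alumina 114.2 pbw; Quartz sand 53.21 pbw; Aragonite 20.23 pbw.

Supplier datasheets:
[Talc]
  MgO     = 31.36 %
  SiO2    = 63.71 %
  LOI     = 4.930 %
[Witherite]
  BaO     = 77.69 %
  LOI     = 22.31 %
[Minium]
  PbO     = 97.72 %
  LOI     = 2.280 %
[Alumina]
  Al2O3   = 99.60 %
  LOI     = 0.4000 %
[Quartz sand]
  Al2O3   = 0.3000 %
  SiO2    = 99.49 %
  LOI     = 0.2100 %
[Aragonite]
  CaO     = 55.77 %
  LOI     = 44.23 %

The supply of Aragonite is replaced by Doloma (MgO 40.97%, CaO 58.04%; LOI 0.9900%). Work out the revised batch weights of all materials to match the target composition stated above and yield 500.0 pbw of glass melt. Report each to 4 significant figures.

Revised batch per 500.0 pbw glass melt:
  Talc: 133.0 pbw
  Witherite: 40.91 pbw
  Minium: 142.8 pbw
  Alumina: 114.1 pbw
  Quartz sand: 69.47 pbw
  Doloma: 19.43 pbw
Total batch = 519.7 pbw; LOI loss = 19.73 pbw

Working values are printed rounded to four significant digits in the printout. All arithmetic keeps exact precision at every stage; every reported figure is rounded just once; the derived quantities, which include net glass mass, the totals, ignition loss, the six compositions, the yield, are computed in full float precision, precisely as stated by either problem or answer, starting from the weights at 500.0 pbw of glass.
Per-oxide target masses for 500.0 pbw glass melt:
  MgO: 9.934% × 500.0 = 49.67 pbw
  Al2O3: 22.78% × 500.0 = 113.9 pbw
  PbO: 27.91% × 500.0 = 139.6 pbw
  BaO: 6.356% × 500.0 = 31.78 pbw
  CaO: 2.256% × 500.0 = 11.28 pbw
  SiO2: 30.77% × 500.0 = 153.8 pbw
Per-oxide balance check given the weights on record, under the basis named above (sum by sum, the targets are met exact up to rounding of places):
  MgO: 133.0·0.3136 + 19.43·0.4097 = 49.67 pbw (target 49.67 pbw)
  Al2O3: 114.1·0.9960 + 69.47·0.003000 = 113.9 pbw (target 113.9 pbw)
  PbO: 142.8·0.9772 = 139.5 pbw (target 139.6 pbw)
  BaO: 40.91·0.7769 = 31.78 pbw (target 31.78 pbw)
  CaO: 19.43·0.5804 = 11.28 pbw (target 11.28 pbw)
  SiO2: 133.0·0.6371 + 69.47·0.9949 = 153.9 pbw (target 153.8 pbw)
Glass-mass sanity pass: Σ batch − LOI loss = 500.0 pbw (summing oxide targets gives 500.0 pbw; with the basis standing at 500.0 pbw — a pure rounding effect).
Total batch = Σ batch = 519.7 pbw; LOI loss = Σ batch·LOI = 19.73 pbw; yield: glass divided by total = 96.20%.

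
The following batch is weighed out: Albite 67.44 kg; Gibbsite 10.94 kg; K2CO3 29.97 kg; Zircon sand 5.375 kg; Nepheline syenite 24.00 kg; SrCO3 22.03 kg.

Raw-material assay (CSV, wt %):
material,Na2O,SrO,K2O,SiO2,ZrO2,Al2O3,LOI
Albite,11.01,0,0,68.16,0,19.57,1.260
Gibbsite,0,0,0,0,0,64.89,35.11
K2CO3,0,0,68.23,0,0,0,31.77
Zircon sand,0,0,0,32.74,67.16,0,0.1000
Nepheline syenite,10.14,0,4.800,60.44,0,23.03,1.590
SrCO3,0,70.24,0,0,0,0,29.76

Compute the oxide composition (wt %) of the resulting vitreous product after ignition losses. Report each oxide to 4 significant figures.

Glass mass = 138.6 kg (batch 159.8 − LOI 21.16).
Composition: Na2O 7.113%, SrO 11.16%, K2O 15.58%, SiO2 44.90%, ZrO2 2.605%, Al2O3 18.63%

Each numeric step runs at full float precision through the solve — rounding to four significant digits extends to every in-between result as displayed. Every reported value takes just one rounding. The derived quantities (the six compositions, totals, yield, glass mass, LOI) are re-derived using the weight values on 138.6 kg of glass at full precision exactly as printed in the problem or answer text.
What the batch supplies per oxide:
  Na2O: 67.44·0.1101 + 24.00·0.1014 = 9.859 kg
  SrO: 22.03·0.7024 = 15.47 kg
  K2O: 29.97·0.6823 + 24.00·0.04800 = 21.60 kg
  SiO2: 67.44·0.6816 + 5.375·0.3274 + 24.00·0.6044 = 62.23 kg
  ZrO2: 5.375·0.6716 = 3.610 kg
  Al2O3: 67.44·0.1957 + 10.94·0.6489 + 24.00·0.2303 = 25.82 kg
LOI: 67.44·0.01260 + 10.94·0.3511 + 29.97·0.3177 + 5.375·0.001000 + 24.00·0.01590 + 22.03·0.2976 = 21.16 kg
Glass mass = batch − LOI = 159.8 − 21.16 = 138.6 kg (consistent with Σ oxide mass)
percent share: oxide ÷ glass, ×100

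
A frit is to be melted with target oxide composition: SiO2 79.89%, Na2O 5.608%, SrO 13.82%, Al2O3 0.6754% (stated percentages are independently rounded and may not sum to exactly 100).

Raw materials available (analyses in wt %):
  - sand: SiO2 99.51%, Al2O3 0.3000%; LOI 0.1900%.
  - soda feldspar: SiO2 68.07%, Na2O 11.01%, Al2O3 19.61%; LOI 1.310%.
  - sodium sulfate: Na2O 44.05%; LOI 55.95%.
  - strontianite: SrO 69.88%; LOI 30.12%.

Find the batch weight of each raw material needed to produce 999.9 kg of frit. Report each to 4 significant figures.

Batch per 999.9 kg frit:
  sand: 787.4 kg
  soda feldspar: 22.39 kg
  sodium sulfate: 121.7 kg
  strontianite: 197.7 kg
Total batch = 1129 kg; LOI loss = 129.4 kg; yield = 88.54%

All internal work keeps full float precision end to end — mid-chain values are displayed (rounded to 4 significant figures) when written out; a single rounding yields every reported value. Derived quantities (totals, ignition loss, four oxide percentages, the yield, net glass mass) are re-derived in exact precision starting from the weights at 999.9 kg of glass as given in the problem or the answer.
Target oxide masses per 999.9 kg frit:
  SiO2: 79.89% × 999.9 = 798.8 kg
  Na2O: 5.608% × 999.9 = 56.07 kg
  SrO: 13.82% × 999.9 = 138.2 kg
  Al2O3: 0.6754% × 999.9 = 6.753 kg
Mass-balance tally per oxide working from each reported weight, against the basis in use (oxide sums agree with the targets inside rounding margins):
  SiO2: 787.4·0.9951 + 22.39·0.6807 = 798.8 kg (target 798.8 kg)
  Na2O: 22.39·0.1101 + 121.7·0.4405 = 56.07 kg (target 56.07 kg)
  SrO: 197.7·0.6988 = 138.2 kg (target 138.2 kg)
  Al2O3: 787.4·0.003000 + 22.39·0.1961 = 6.753 kg (target 6.753 kg)
Glass mass check: batch Σ − ignition loss = 999.8 kg (the targets, summed, come to 999.8 kg; with the basis standing at 999.9 kg — gaps are rounding artifacts).
Batch grand total — Σ batch = 1129 kg; loss to ignition Σ batch·LOI = 129.4 kg; yield = glass ÷ total batch = 88.54%.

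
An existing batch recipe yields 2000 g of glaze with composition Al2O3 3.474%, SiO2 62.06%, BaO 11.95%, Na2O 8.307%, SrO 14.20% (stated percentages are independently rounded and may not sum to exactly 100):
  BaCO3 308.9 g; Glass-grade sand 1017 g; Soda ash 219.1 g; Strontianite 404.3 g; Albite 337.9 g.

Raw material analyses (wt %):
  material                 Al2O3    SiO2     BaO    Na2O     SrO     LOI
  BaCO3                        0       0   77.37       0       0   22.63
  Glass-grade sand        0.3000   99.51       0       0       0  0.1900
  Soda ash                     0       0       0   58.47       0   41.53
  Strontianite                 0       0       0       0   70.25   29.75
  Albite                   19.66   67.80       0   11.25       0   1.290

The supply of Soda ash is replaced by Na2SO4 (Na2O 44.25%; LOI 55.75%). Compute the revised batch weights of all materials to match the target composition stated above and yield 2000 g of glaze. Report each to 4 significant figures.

Revised batch per 2000 g glaze:
  BaCO3: 308.9 g
  Glass-grade sand: 1017 g
  Na2SO4: 289.6 g
  Strontianite: 404.3 g
  Albite: 337.9 g
Total batch = 2358 g; LOI loss = 357.9 g

All arithmetic holds full float precision from first step to last — working values are displayed rounded to 4 significant digits when written out; every reported result takes exactly one rounding. Derived quantities (the yield, LOI, totals, glass mass, five oxide percentages) are computed from the batch weights at 2000 g of glass at exact precision as they appear in the problem or answer text.
Target oxide masses per 2000 g glaze:
  Al2O3: 3.474% × 2000 = 69.48 g
  SiO2: 62.06% × 2000 = 1241 g
  BaO: 11.95% × 2000 = 239.0 g
  Na2O: 8.307% × 2000 = 166.1 g
  SrO: 14.20% × 2000 = 284.0 g
Sums-versus-targets review with the batch weights as given, on the stated basis (sums match the target masses modulo rounding of the values):
  Al2O3: 1017·0.003000 + 337.9·0.1966 = 69.48 g (target 69.48 g)
  SiO2: 1017·0.9951 + 337.9·0.6780 = 1241 g (target 1241 g)
  BaO: 308.9·0.7737 = 239.0 g (target 239.0 g)
  Na2O: 289.6·0.4425 + 337.9·0.1125 = 166.2 g (target 166.1 g)
  SrO: 404.3·0.7025 = 284.0 g (target 284.0 g)
Mass balance on the glass: whole batch net of LOI = 2000 g (the targets, summed, come to 2000 g; basis as stated: 2000 g — differing by rounding only).
Whole-batch sum: Σ batch = 2358 g; LOI removed, Σ of batch·LOI: 357.9 g; yield: glass divided by total = 84.82%.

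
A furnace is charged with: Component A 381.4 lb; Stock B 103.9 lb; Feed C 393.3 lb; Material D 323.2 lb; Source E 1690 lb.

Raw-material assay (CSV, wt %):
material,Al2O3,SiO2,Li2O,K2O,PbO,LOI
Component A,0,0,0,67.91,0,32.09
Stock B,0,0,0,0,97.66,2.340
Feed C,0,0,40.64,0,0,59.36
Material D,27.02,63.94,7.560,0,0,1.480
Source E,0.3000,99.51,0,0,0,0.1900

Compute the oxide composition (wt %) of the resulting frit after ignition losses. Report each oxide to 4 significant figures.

Working values are printed (rounded to 4 significant digits) within the worked lines; all arithmetic holds exact precision in all steps — each reported figure takes exactly one rounding — derived quantities (net glass mass, five oxide percentages, ignition loss, totals, yield) are computed starting from the weights for 2526 lb of glass in exact precision exactly as printed in the question or the answer.
Delivered oxide masses:
  Al2O3: 323.2·0.2702 + 1690·0.003000 = 92.40 lb
  SiO2: 323.2·0.6394 + 1690·0.9951 = 1888 lb
  Li2O: 393.3·0.4064 + 323.2·0.07560 = 184.3 lb
  K2O: 381.4·0.6791 = 259.0 lb
  PbO: 103.9·0.9766 = 101.5 lb
LOI: 381.4·0.3209 + 103.9·0.02340 + 393.3·0.5936 + 323.2·0.01480 + 1690·0.001900 = 366.3 lb
Net of LOI, the glass mass = 2892 − 366.3 = 2526 lb (= the summed oxide contributions)
percent by weight: oxide/glass ×100

Glass mass = 2526 lb (batch 2892 − LOI 366.3).
Composition: Al2O3 3.659%, SiO2 74.77%, Li2O 7.296%, K2O 10.26%, PbO 4.018%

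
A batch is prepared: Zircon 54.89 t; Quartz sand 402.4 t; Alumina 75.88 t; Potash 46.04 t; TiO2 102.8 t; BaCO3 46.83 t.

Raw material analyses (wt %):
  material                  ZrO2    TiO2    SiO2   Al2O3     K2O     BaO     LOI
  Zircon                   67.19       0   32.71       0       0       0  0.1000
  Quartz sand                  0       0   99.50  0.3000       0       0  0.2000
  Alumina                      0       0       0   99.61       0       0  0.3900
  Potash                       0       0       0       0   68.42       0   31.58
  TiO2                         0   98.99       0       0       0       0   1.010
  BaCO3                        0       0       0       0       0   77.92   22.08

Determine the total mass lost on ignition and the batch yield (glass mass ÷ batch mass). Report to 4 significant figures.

Full precision is kept at each step. Mid-chain values are shown, rounded to four significant figures, across the worked steps; every reported number is rounded just once; all derived quantities (yield, ignition loss, glass mass, totals, the six compositions) are carried from the batch weights for 701.8 t of glass in full float precision, precisely as stated by the problem or answer text.
LOI of each material in turn:
  Zircon: 54.89 × 0.001000 = 0.05489 t
  Quartz sand: 402.4 × 0.002000 = 0.8048 t
  Alumina: 75.88 × 0.003900 = 0.2959 t
  Potash: 46.04 × 0.3158 = 14.54 t
  TiO2: 102.8 × 0.01010 = 1.038 t
  BaCO3: 46.83 × 0.2208 = 10.34 t
Total LOI = 27.07 t
Glass = batch − LOI = 728.8 − 27.07 = 701.8 t

LOI loss = 27.07 t; glass = 701.8 t; yield = 96.29%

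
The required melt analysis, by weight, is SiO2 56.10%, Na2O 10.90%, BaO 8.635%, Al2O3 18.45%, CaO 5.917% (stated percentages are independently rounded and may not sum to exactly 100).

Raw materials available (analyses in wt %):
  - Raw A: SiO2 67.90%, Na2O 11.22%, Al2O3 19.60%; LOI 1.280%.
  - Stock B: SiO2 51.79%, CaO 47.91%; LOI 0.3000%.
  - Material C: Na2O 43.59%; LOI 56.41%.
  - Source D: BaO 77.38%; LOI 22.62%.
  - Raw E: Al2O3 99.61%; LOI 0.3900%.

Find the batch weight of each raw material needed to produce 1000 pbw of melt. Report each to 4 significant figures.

All arithmetic holds exact precision in every operation. Values along the way are printed, rounded to four significant figures, at each printed step — exactly one rounding is applied to every reported result — all derived quantities (the totals, the five compositions, glass mass, LOI, yield) are rebuilt using the weight values on 1000 pbw of glass at full precision, as set out in problem or answer.
Target oxide masses per 1000 pbw melt:
  SiO2: 56.10% × 1000 = 561.0 pbw
  Na2O: 10.90% × 1000 = 109.0 pbw
  BaO: 8.635% × 1000 = 86.35 pbw
  Al2O3: 18.45% × 1000 = 184.5 pbw
  CaO: 5.917% × 1000 = 59.17 pbw
Verifying the oxide balance with the batch weights as given, versus the basis set out (oxide sums agree with the targets given rounding of the digits):
  SiO2: 732.0·0.6790 + 123.5·0.5179 = 561.0 pbw (target 561.0 pbw)
  Na2O: 732.0·0.1122 + 61.64·0.4359 = 109.0 pbw (target 109.0 pbw)
  BaO: 111.6·0.7738 = 86.36 pbw (target 86.35 pbw)
  Al2O3: 732.0·0.1960 + 41.19·0.9961 = 184.5 pbw (target 184.5 pbw)
  CaO: 123.5·0.4791 = 59.17 pbw (target 59.17 pbw)
Glass-mass closure: whole batch net of LOI = 1000 pbw (per-oxide target masses sum to 1000 pbw; with the basis standing at 1000 pbw — any gap is answer rounding).
Total batch = Σ batch = 1070 pbw; the LOI term Σ batch·LOI equals 69.92 pbw; yield: glass divided by total = 93.47%.

Batch per 1000 pbw melt:
  Raw A: 732.0 pbw
  Stock B: 123.5 pbw
  Material C: 61.64 pbw
  Source D: 111.6 pbw
  Raw E: 41.19 pbw
Total batch = 1070 pbw; LOI loss = 69.92 pbw; yield = 93.47%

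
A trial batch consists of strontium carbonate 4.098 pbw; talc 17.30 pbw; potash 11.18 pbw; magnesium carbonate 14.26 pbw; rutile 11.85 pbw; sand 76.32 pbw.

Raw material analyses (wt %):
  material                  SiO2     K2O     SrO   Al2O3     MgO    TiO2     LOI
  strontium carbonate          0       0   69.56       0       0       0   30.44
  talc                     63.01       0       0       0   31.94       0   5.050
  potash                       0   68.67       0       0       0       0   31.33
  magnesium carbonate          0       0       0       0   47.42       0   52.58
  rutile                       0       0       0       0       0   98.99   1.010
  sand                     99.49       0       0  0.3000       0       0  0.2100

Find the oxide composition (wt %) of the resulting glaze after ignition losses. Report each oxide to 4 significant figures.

Values along the way are shown rounded to four significant digits alongside each step; every computation runs at full float precision in every operation. Each reported number sees exactly one rounding. Derived quantities, including LOI, six oxide percentages, the totals, net glass mass, yield, are recomputed using the weight values on 121.6 pbw of glass at exact precision as given in either problem or answer.
What the batch supplies per oxide:
  SiO2: 17.30·0.6301 + 76.32·0.9949 = 86.83 pbw
  K2O: 11.18·0.6867 = 7.677 pbw
  SrO: 4.098·0.6956 = 2.851 pbw
  Al2O3: 76.32·0.003000 = 0.2290 pbw
  MgO: 17.30·0.3194 + 14.26·0.4742 = 12.29 pbw
  TiO2: 11.85·0.9899 = 11.73 pbw
LOI: 4.098·0.3044 + 17.30·0.05050 + 11.18·0.3133 + 14.26·0.5258 + 11.85·0.01010 + 76.32·0.002100 = 13.40 pbw
batch − LOI leaves glass = 135.0 − 13.40 = 121.6 pbw (consistent with Σ oxide mass)
percent by weight: oxide/glass ×100

Glass mass = 121.6 pbw (batch 135.0 − LOI 13.40).
Composition: SiO2 71.40%, K2O 6.313%, SrO 2.344%, Al2O3 0.1883%, MgO 10.10%, TiO2 9.646%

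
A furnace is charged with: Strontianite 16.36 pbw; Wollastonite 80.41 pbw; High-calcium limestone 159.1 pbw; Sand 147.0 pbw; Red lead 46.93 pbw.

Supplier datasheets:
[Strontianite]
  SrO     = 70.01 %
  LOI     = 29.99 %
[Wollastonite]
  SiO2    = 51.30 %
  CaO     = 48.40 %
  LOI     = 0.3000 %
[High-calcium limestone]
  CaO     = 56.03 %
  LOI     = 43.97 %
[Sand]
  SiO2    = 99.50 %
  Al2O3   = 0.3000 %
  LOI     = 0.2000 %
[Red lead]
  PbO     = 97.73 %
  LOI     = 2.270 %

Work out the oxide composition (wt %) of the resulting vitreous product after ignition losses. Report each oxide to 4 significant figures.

Glass mass = 373.3 pbw (batch 449.8 − LOI 76.46).
Composition: SiO2 50.23%, CaO 34.30%, PbO 12.29%, Al2O3 0.1181%, SrO 3.068%

The whole derivation keeps full float precision end to end. Values along the way are displayed, rounded to 4 significant digits, in the working — exactly one rounding lands on each reported figure — derived quantities are computed from the weighed amounts for 373.3 pbw of glass in exact precision (net glass mass, the five compositions, totals, yield, ignition loss) exactly as printed in the question or the answer.
Oxide masses out of the charge:
  SiO2: 80.41·0.5130 + 147.0·0.9950 = 187.5 pbw
  CaO: 80.41·0.4840 + 159.1·0.5603 = 128.1 pbw
  PbO: 46.93·0.9773 = 45.86 pbw
  Al2O3: 147.0·0.003000 = 0.4410 pbw
  SrO: 16.36·0.7001 = 11.45 pbw
LOI: 16.36·0.2999 + 80.41·0.003000 + 159.1·0.4397 + 147.0·0.002000 + 46.93·0.02270 = 76.46 pbw
Glass mass = batch − LOI = 449.8 − 76.46 = 373.3 pbw (matching Σ of the oxides)
wt % = 100 × oxide mass / glass mass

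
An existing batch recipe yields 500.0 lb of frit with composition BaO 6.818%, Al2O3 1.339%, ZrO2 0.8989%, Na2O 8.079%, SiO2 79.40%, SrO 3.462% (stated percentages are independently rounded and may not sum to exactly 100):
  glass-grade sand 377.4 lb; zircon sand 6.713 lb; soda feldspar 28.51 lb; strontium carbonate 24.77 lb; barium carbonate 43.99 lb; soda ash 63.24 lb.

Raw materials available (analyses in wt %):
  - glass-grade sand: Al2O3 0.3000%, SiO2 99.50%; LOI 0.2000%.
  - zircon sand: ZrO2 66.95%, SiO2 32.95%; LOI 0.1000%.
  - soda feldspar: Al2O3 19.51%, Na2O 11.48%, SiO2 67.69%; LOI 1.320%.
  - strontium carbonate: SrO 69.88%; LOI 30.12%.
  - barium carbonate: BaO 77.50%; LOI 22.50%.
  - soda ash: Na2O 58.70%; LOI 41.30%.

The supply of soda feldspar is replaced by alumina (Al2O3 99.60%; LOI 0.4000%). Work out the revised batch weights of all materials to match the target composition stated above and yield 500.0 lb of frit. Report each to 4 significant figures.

Values along the way are shown rounded to four significant digits on the page — all internal work maintains full precision in all steps. Every reported number is rounded only once — the derived quantities, including the six compositions, ignition loss, yield, net glass mass, the totals, are re-derived from the weighed amounts at 500.0 lb of glass in full float precision, as given in question or answer.
Target masses of each oxide per 500.0 lb frit:
  BaO: 6.818% × 500.0 = 34.09 lb
  Al2O3: 1.339% × 500.0 = 6.695 lb
  ZrO2: 0.8989% × 500.0 = 4.494 lb
  Na2O: 8.079% × 500.0 = 40.40 lb
  SiO2: 79.40% × 500.0 = 397.0 lb
  SrO: 3.462% × 500.0 = 17.31 lb
Checking each oxide sum applying the batch weights above, at the basis given (sums match the target masses modulo rounding of the values):
  BaO: 43.99·0.7750 = 34.09 lb (target 34.09 lb)
  Al2O3: 396.8·0.003000 + 5.527·0.9960 = 6.695 lb (target 6.695 lb)
  ZrO2: 6.713·0.6695 = 4.494 lb (target 4.494 lb)
  Na2O: 68.82·0.5870 = 40.40 lb (target 40.40 lb)
  SiO2: 396.8·0.9950 + 6.713·0.3295 = 397.0 lb (target 397.0 lb)
  SrO: 24.77·0.6988 = 17.31 lb (target 17.31 lb)
Glass mass check: batch total minus LOI = 500.0 lb (targets for the oxides total 500.0 lb; stated basis 500.0 lb — deltas are rounding alone).
Batch total: Σ batch = 546.6 lb; ignition loss, Σ(batch × LOI) = 46.60 lb; as yield: glass ÷ batch → 91.47%.

Revised batch per 500.0 lb frit:
  glass-grade sand: 396.8 lb
  zircon sand: 6.713 lb
  alumina: 5.527 lb
  strontium carbonate: 24.77 lb
  barium carbonate: 43.99 lb
  soda ash: 68.82 lb
Total batch = 546.6 lb; LOI loss = 46.60 lb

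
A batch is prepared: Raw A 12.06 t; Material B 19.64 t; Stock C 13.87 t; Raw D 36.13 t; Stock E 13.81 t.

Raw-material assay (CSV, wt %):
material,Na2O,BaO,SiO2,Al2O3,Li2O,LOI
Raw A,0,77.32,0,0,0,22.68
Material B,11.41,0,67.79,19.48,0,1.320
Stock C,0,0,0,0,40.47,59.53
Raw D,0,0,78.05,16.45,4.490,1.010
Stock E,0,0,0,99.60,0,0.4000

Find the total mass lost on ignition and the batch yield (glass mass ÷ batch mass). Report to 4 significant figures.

LOI loss = 11.67 t; glass = 83.84 t; yield = 87.78%

Exact precision is held from first step to last — intermediates are shown with 4-significant-digit rounding within the worked lines. Every reported result is rounded only once. All derived quantities are recomputed at exact precision (net glass mass, yield, LOI, totals, the five compositions) starting from the weights per 83.84 t of glass, as given in the problem or answer text.
Loss on ignition, line by line:
  Raw A: 12.06 × 0.2268 = 2.735 t
  Material B: 19.64 × 0.01320 = 0.2592 t
  Stock C: 13.87 × 0.5953 = 8.257 t
  Raw D: 36.13 × 0.01010 = 0.3649 t
  Stock E: 13.81 × 0.004000 = 0.05524 t
Total LOI = 11.67 t
Glass = batch − LOI = 95.51 − 11.67 = 83.84 t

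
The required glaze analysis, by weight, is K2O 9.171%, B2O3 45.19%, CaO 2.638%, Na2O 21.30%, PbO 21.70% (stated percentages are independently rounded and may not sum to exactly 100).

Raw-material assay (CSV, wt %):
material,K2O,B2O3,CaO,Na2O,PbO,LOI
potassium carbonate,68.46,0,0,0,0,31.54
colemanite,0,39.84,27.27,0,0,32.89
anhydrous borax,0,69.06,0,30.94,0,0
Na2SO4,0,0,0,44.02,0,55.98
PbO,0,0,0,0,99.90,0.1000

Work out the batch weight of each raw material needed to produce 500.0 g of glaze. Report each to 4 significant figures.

The whole derivation holds exact precision through the solve — working values are shown (rounded to four significant figures) as written. Every reported number undergoes a single rounding; derived quantities, including glass mass, the five compositions, ignition loss, yield, totals, are carried from the batch weights per 500.0 g of glass at full float precision exactly as printed in the question or the answer.
Target oxide masses per 500.0 g glaze:
  K2O: 9.171% × 500.0 = 45.86 g
  B2O3: 45.19% × 500.0 = 226.0 g
  CaO: 2.638% × 500.0 = 13.19 g
  Na2O: 21.30% × 500.0 = 106.5 g
  PbO: 21.70% × 500.0 = 108.5 g
Oxide-by-oxide audit using the reported weights, relative to the basis at hand (each sum matches its target mass within answer rounding):
  K2O: 66.98·0.6846 = 45.85 g (target 45.86 g)
  B2O3: 48.37·0.3984 + 299.3·0.6906 = 226.0 g (target 226.0 g)
  CaO: 48.37·0.2727 = 13.19 g (target 13.19 g)
  Na2O: 299.3·0.3094 + 31.59·0.4402 = 106.5 g (target 106.5 g)
  PbO: 108.6·0.9990 = 108.5 g (target 108.5 g)
Glass-mass sanity pass: Σ batch − LOI loss = 500.0 g (the Σ of target masses is 500.0 g; stated basis 500.0 g — gaps are rounding artifacts).
Total batch = Σ batch = 554.8 g; LOI removed, Σ of batch·LOI: 54.83 g; as yield: glass ÷ batch → 90.12%.

Batch per 500.0 g glaze:
  potassium carbonate: 66.98 g
  colemanite: 48.37 g
  anhydrous borax: 299.3 g
  Na2SO4: 31.59 g
  PbO: 108.6 g
Total batch = 554.8 g; LOI loss = 54.83 g; yield = 90.12%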